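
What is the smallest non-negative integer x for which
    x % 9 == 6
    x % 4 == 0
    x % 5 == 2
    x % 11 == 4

312

From x ≡ 6 (mod 9) write x = 6 + 9t. Substituting into x ≡ 0 (mod 4) gives 9t ≡ 2 (mod 4), and since 1⁻¹ ≡ 1 (mod 4), t ≡ 2. Hence x ≡ 6 + 9·2 = 24 (mod 36).
From x ≡ 24 (mod 36) write x = 24 + 36t. Substituting into x ≡ 2 (mod 5) gives 36t ≡ 3 (mod 5), and since 1⁻¹ ≡ 1 (mod 5), t ≡ 3. Hence x ≡ 24 + 36·3 = 132 (mod 180).
From x ≡ 132 (mod 180) write x = 132 + 180t. Substituting into x ≡ 4 (mod 11) gives 180t ≡ 4 (mod 11), and since 4⁻¹ ≡ 3 (mod 11), t ≡ 1. Hence x ≡ 132 + 180·1 = 312 (mod 1980).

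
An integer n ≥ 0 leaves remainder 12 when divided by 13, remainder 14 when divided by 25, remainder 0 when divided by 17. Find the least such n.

From n ≡ 12 (mod 13) write n = 12 + 13t. Substituting into n ≡ 14 (mod 25) gives 13t ≡ 2 (mod 25), and since 13⁻¹ ≡ 2 (mod 25), t ≡ 4. Hence n ≡ 12 + 13·4 = 64 (mod 325).
From n ≡ 64 (mod 325) write n = 64 + 325t. Substituting into n ≡ 0 (mod 17) gives 325t ≡ 4 (mod 17), and since 2⁻¹ ≡ 9 (mod 17), t ≡ 2. Hence n ≡ 64 + 325·2 = 714 (mod 5525).

714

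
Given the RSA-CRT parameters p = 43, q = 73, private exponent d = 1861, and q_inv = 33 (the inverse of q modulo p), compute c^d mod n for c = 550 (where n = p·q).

d_p = d mod (p−1) = 1861 mod 42 = 13; d_q = d mod (q−1) = 61.
m₁ = c^(d_p) mod p: c ≡ 34 (mod 43), and 34^13 mod 43 = 28.
m₂ = c^(d_q) mod q: c ≡ 39 (mod 73), and 39^61 mod 73 = 59.
h = q_inv·(m₁ − m₂) mod p = 33·(28 − 59) mod 43 = 9.
m = m₂ + h·q = 59 + 9·73 = 716.

716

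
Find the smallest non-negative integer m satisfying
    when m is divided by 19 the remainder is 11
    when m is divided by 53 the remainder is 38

144

From m ≡ 11 (mod 19) write m = 11 + 19t. Substituting into m ≡ 38 (mod 53) gives 19t ≡ 27 (mod 53), and since 19⁻¹ ≡ 14 (mod 53), t ≡ 7. Hence m ≡ 11 + 19·7 = 144 (mod 1007).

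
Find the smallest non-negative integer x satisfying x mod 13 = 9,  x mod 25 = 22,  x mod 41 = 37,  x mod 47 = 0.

The moduli are pairwise coprime; N = 13·25·41·47 = 626275.
N/13 = 48175; 48175 ≡ 10 (mod 13); 10·4 ≡ 1, so inverse 4.
N/25 = 25051; 25051 ≡ 1 (mod 25), inverse 1.
N/41 = 15275; 15275 ≡ 23 (mod 41); 23·25 ≡ 1, so inverse 25.
N/47 = 13325; 13325 ≡ 24 (mod 47); 24·2 ≡ 1, so inverse 2.
x ≡ 9·48175·4 + 22·25051·1 + 37·15275·25 + 0·13325·2 = 16414797.
16414797 mod 626275 = 131647.

131647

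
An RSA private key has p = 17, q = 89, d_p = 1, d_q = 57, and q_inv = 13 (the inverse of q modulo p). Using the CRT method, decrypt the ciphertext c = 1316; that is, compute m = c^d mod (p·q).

m₁ = c^(d_p) mod p: c ≡ 7 (mod 17), and 7^1 mod 17 = 7.
m₂ = c^(d_q) mod q: c ≡ 70 (mod 89), and 70^57 mod 89 = 60.
h = q_inv·(m₁ − m₂) mod p = 13·(7 − 60) mod 17 = 8.
m = m₂ + h·q = 60 + 8·89 = 772.

772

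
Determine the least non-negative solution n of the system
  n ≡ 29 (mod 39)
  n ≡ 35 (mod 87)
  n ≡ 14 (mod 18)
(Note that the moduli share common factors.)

6386

gcd(39, 87) = 3 and 3 | (35 − 29), so the pair is consistent; merging gives n ≡ 731 (mod 1131), where 1131 = lcm(39, 87).
gcd(1131, 18) = 3 and 3 | (14 − 731), so the pair is consistent; merging gives n ≡ 6386 (mod 6786), where 6786 = lcm(1131, 18).
The solution is unique modulo lcm(39, 87, 18) = 6786.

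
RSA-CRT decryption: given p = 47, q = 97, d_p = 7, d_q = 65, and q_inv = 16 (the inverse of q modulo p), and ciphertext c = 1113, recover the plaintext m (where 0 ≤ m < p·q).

m₁ = c^(d_p) mod p: c ≡ 32 (mod 47), and 32^7 mod 47 = 7.
m₂ = c^(d_q) mod q: c ≡ 46 (mod 97), and 46^65 mod 97 = 46.
h = q_inv·(m₁ − m₂) mod p = 16·(7 − 46) mod 47 = 34.
m = m₂ + h·q = 46 + 34·97 = 3344.

3344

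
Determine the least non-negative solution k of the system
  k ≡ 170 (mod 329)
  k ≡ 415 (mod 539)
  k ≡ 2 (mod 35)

gcd(329, 539) = 7 and 7 | (415 − 170), so the pair is consistent; merging gives k ≡ 20897 (mod 25333), where 25333 = lcm(329, 539).
gcd(25333, 35) = 7 and 7 | (2 − 20897), so the pair is consistent; merging gives k ≡ 20897 (mod 126665), where 126665 = lcm(25333, 35).
The solution is unique modulo lcm(329, 539, 35) = 126665.

20897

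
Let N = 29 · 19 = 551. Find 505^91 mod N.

Mod 29: 505 ≡ 12; by Fermat, exponent reduces to 91 mod 28 = 7; 12^7 ≡ 17 (mod 29).
Mod 19: 505 ≡ 11; by Fermat, exponent reduces to 91 mod 18 = 1; 11^1 ≡ 11 (mod 19).
Combine by CRT: x ≡ 17 (mod 29), x ≡ 11 (mod 19) ⇒ x ≡ 220 (mod 551).

220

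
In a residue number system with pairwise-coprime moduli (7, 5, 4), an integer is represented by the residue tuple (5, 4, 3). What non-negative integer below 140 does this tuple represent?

19

Combine the congruences pairwise.
From x ≡ 5 (mod 7) write x = 5 + 7t. Substituting into x ≡ 4 (mod 5) gives 7t ≡ 4 (mod 5), and since 2⁻¹ ≡ 3 (mod 5), t ≡ 2. Hence x ≡ 5 + 7·2 = 19 (mod 35).
From x ≡ 19 (mod 35) write x = 19 + 35t. Substituting into x ≡ 3 (mod 4) gives 35t ≡ 0 (mod 4), and since 3⁻¹ ≡ 3 (mod 4), t ≡ 0. Hence x ≡ 19 + 35·0 = 19 (mod 140).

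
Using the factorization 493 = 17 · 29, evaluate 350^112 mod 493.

Mod 17: 350 ≡ 10; since 16 | 112, by Fermat 10^112 ≡ 1 (mod 17).
Mod 29: 350 ≡ 2; since 28 | 112, by Fermat 2^112 ≡ 1 (mod 29).
Combine by CRT: x ≡ 1 (mod 17), x ≡ 1 (mod 29) ⇒ x ≡ 1 (mod 493).

1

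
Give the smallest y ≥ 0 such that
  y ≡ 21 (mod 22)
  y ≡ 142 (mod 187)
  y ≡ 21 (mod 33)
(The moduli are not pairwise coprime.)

1077

gcd(22, 187) = 11 and 11 | (142 − 21), so the pair is consistent; merging gives y ≡ 329 (mod 374), where 374 = lcm(22, 187).
gcd(374, 33) = 11 and 11 | (21 − 329), so the pair is consistent; merging gives y ≡ 1077 (mod 1122), where 1122 = lcm(374, 33).
The solution is unique modulo lcm(22, 187, 33) = 1122.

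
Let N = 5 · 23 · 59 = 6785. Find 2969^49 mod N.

2424

Mod 5: 2969 ≡ 4; by Fermat, exponent reduces to 49 mod 4 = 1; 4^1 ≡ 4 (mod 5).
Mod 23: 2969 ≡ 2; by Fermat, exponent reduces to 49 mod 22 = 5; 2^5 ≡ 9 (mod 23).
Mod 59: 2969 ≡ 19; 19^49 ≡ 5 (mod 59).
Combine by CRT: x ≡ 4 (mod 5), x ≡ 9 (mod 23), x ≡ 5 (mod 59) ⇒ x ≡ 2424 (mod 6785).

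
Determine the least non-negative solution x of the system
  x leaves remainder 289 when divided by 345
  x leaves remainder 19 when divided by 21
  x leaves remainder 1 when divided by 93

Combine the congruences pairwise.
gcd(345, 21) = 3 and 3 | (19 − 289), so the pair is consistent; merging gives x ≡ 2014 (mod 2415), where 2415 = lcm(345, 21).
gcd(2415, 93) = 3 and 3 | (1 − 2014), so the pair is consistent; merging gives x ≡ 50314 (mod 74865), where 74865 = lcm(2415, 93).
The solution is unique modulo lcm(345, 21, 93) = 74865.

50314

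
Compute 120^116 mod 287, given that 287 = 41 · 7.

Mod 41: 120 ≡ 38; by Fermat, exponent reduces to 116 mod 40 = 36; 38^36 ≡ 40 (mod 41).
Mod 7: 120 ≡ 1; by Fermat, exponent reduces to 116 mod 6 = 2; 1^2 ≡ 1 (mod 7).
Combine by CRT: x ≡ 40 (mod 41), x ≡ 1 (mod 7) ⇒ x ≡ 204 (mod 287).

204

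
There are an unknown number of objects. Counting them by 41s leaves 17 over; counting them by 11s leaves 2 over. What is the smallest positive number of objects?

222

From N ≡ 17 (mod 41) write N = 17 + 41t. Substituting into N ≡ 2 (mod 11) gives 41t ≡ 7 (mod 11), and since 8⁻¹ ≡ 7 (mod 11), t ≡ 5. Hence N ≡ 17 + 41·5 = 222 (mod 451).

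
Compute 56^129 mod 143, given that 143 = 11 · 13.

12

Mod 11: 56 ≡ 1; by Fermat, exponent reduces to 129 mod 10 = 9; 1^9 ≡ 1 (mod 11).
Mod 13: 56 ≡ 4; by Fermat, exponent reduces to 129 mod 12 = 9; 4^9 ≡ 12 (mod 13).
Combine by CRT: x ≡ 1 (mod 11), x ≡ 12 (mod 13) ⇒ x ≡ 12 (mod 143).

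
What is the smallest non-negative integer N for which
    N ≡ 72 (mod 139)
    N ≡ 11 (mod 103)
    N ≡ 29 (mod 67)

155335

Combine the congruences pairwise.
From N ≡ 72 (mod 139) write N = 72 + 139t. Substituting into N ≡ 11 (mod 103) gives 139t ≡ 42 (mod 103), and since 36⁻¹ ≡ 83 (mod 103), t ≡ 87. Hence N ≡ 72 + 139·87 = 12165 (mod 14317).
From N ≡ 12165 (mod 14317) write N = 12165 + 14317t. Substituting into N ≡ 29 (mod 67) gives 14317t ≡ 58 (mod 67), and since 46⁻¹ ≡ 51 (mod 67), t ≡ 10. Hence N ≡ 12165 + 14317·10 = 155335 (mod 959239).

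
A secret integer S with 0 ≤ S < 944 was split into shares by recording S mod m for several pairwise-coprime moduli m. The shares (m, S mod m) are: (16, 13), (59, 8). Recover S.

893

Combine the congruences pairwise.
From S ≡ 13 (mod 16) write S = 13 + 16t. Substituting into S ≡ 8 (mod 59) gives 16t ≡ 54 (mod 59), and since 16⁻¹ ≡ 48 (mod 59), t ≡ 55. Hence S ≡ 13 + 16·55 = 893 (mod 944).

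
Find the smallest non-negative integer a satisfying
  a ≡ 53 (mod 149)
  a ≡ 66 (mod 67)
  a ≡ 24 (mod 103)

The moduli are pairwise coprime; N = 149·67·103 = 1028249.
N/149 = 6901; 6901 ≡ 47 (mod 149); 47·130 ≡ 1, so inverse 130.
N/67 = 15347; 15347 ≡ 4 (mod 67); 4·17 ≡ 1, so inverse 17.
N/103 = 9983; 9983 ≡ 95 (mod 103); 95·90 ≡ 1, so inverse 90.
a ≡ 53·6901·130 + 66·15347·17 + 24·9983·90 = 86330504.
86330504 mod 1028249 = 985837.

985837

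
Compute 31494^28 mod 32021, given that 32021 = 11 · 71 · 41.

Mod 11: 31494 ≡ 1; by Fermat, exponent reduces to 28 mod 10 = 8; 1^8 ≡ 1 (mod 11).
Mod 71: 31494 ≡ 41; 41^28 ≡ 1 (mod 71).
Mod 41: 31494 ≡ 6; 6^28 ≡ 31 (mod 41).
Combine by CRT: x ≡ 1 (mod 11), x ≡ 1 (mod 71), x ≡ 31 (mod 41) ⇒ x ≡ 11716 (mod 32021).

11716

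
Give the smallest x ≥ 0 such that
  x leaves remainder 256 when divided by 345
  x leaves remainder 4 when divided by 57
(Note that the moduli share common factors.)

4051

Combine the congruences pairwise.
gcd(345, 57) = 3 and 3 | (4 − 256), so the pair is consistent; merging gives x ≡ 4051 (mod 6555), where 6555 = lcm(345, 57).
The solution is unique modulo lcm(345, 57) = 6555.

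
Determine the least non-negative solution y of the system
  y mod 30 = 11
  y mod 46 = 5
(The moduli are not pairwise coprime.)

281

gcd(30, 46) = 2 and 2 | (5 − 11), so the pair is consistent; merging gives y ≡ 281 (mod 690), where 690 = lcm(30, 46).
The solution is unique modulo lcm(30, 46) = 690.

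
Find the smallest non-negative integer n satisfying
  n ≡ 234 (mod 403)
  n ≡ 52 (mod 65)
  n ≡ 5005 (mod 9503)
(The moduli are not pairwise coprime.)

613197

gcd(403, 65) = 13 and 13 | (52 − 234), so the pair is consistent; merging gives n ≡ 637 (mod 2015), where 2015 = lcm(403, 65).
gcd(2015, 9503) = 13 and 13 | (5005 − 637), so the pair is consistent; merging gives n ≡ 613197 (mod 1472965), where 1472965 = lcm(2015, 9503).
The solution is unique modulo lcm(403, 65, 9503) = 1472965.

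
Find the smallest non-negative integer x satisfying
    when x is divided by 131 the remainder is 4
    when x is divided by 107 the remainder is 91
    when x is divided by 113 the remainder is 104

Combine the congruences pairwise.
From x ≡ 4 (mod 131) write x = 4 + 131t. Substituting into x ≡ 91 (mod 107) gives 131t ≡ 87 (mod 107), and since 24⁻¹ ≡ 58 (mod 107), t ≡ 17. Hence x ≡ 4 + 131·17 = 2231 (mod 14017).
From x ≡ 2231 (mod 14017) write x = 2231 + 14017t. Substituting into x ≡ 104 (mod 113) gives 14017t ≡ 20 (mod 113), and since 5⁻¹ ≡ 68 (mod 113), t ≡ 4. Hence x ≡ 2231 + 14017·4 = 58299 (mod 1583921).

58299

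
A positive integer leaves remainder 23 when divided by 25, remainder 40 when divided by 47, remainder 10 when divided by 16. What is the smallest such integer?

698

The moduli are pairwise coprime; M = 25·47·16 = 18800.
M/25 = 752; 752 ≡ 2 (mod 25); 2·13 ≡ 1, so inverse 13.
M/47 = 400; 400 ≡ 24 (mod 47); 24·2 ≡ 1, so inverse 2.
M/16 = 1175; 1175 ≡ 7 (mod 16); 7·7 ≡ 1, so inverse 7.
N ≡ 23·752·13 + 40·400·2 + 10·1175·7 = 339098.
339098 mod 18800 = 698.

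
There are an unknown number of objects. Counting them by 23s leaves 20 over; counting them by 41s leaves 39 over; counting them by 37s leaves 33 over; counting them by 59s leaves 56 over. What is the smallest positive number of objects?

The moduli are pairwise coprime; M = 23·41·37·59 = 2058569.
M/23 = 89503; 89503 ≡ 10 (mod 23); 10·7 ≡ 1, so inverse 7.
M/41 = 50209; 50209 ≡ 25 (mod 41); 25·23 ≡ 1, so inverse 23.
M/37 = 55637; 55637 ≡ 26 (mod 37); 26·10 ≡ 1, so inverse 10.
M/59 = 34891; 34891 ≡ 22 (mod 59); 22·51 ≡ 1, so inverse 51.
N ≡ 20·89503·7 + 39·50209·23 + 33·55637·10 + 56·34891·51 = 175576799.
175576799 mod 2058569 = 598434.

598434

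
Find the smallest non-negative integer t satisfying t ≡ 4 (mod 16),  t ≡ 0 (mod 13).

From t ≡ 4 (mod 16) write t = 4 + 16s. Substituting into t ≡ 0 (mod 13) gives 16s ≡ 9 (mod 13), and since 3⁻¹ ≡ 9 (mod 13), s ≡ 3. Hence t ≡ 4 + 16·3 = 52 (mod 208).

52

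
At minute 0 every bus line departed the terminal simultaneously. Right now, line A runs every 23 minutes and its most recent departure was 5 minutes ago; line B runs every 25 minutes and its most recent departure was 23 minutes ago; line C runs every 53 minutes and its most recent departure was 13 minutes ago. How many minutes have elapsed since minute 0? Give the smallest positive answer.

The moduli are pairwise coprime; N = 23·25·53 = 30475.
N/23 = 1325; 1325 ≡ 14 (mod 23); 14·5 ≡ 1, so inverse 5.
N/25 = 1219; 1219 ≡ 19 (mod 25); 19·4 ≡ 1, so inverse 4.
N/53 = 575; 575 ≡ 45 (mod 53); 45·33 ≡ 1, so inverse 33.
t ≡ 5·1325·5 + 23·1219·4 + 13·575·33 = 391948.
391948 mod 30475 = 26248.

26248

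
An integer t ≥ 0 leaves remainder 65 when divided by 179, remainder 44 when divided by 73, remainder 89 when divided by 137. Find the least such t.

From t ≡ 65 (mod 179) write t = 65 + 179s. Substituting into t ≡ 44 (mod 73) gives 179s ≡ 52 (mod 73), and since 33⁻¹ ≡ 31 (mod 73), s ≡ 6. Hence t ≡ 65 + 179·6 = 1139 (mod 13067).
From t ≡ 1139 (mod 13067) write t = 1139 + 13067s. Substituting into t ≡ 89 (mod 137) gives 13067s ≡ 46 (mod 137), and since 52⁻¹ ≡ 29 (mod 137), s ≡ 101. Hence t ≡ 1139 + 13067·101 = 1320906 (mod 1790179).

1320906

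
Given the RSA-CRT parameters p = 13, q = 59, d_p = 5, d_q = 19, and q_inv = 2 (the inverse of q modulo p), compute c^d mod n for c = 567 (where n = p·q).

m₁ = c^(d_p) mod p: c ≡ 8 (mod 13), and 8^5 mod 13 = 8.
m₂ = c^(d_q) mod q: c ≡ 36 (mod 59), and 36^19 mod 59 = 35.
h = q_inv·(m₁ − m₂) mod p = 2·(8 − 35) mod 13 = 11.
m = m₂ + h·q = 35 + 11·59 = 684.

684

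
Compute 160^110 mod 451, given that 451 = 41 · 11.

Mod 41: 160 ≡ 37; by Fermat, exponent reduces to 110 mod 40 = 30; 37^30 ≡ 1 (mod 41).
Mod 11: 160 ≡ 6; since 10 | 110, by Fermat 6^110 ≡ 1 (mod 11).
Combine by CRT: x ≡ 1 (mod 41), x ≡ 1 (mod 11) ⇒ x ≡ 1 (mod 451).

1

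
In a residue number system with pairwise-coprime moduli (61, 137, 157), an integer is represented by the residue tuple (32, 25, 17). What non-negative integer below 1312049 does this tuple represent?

447467

The moduli are pairwise coprime; N = 61·137·157 = 1312049.
N/61 = 21509; 21509 ≡ 37 (mod 61); 37·33 ≡ 1, so inverse 33.
N/137 = 9577; 9577 ≡ 124 (mod 137); 124·21 ≡ 1, so inverse 21.
N/157 = 8357; 8357 ≡ 36 (mod 157); 36·48 ≡ 1, so inverse 48.
x ≡ 32·21509·33 + 25·9577·21 + 17·8357·48 = 34560741.
34560741 mod 1312049 = 447467.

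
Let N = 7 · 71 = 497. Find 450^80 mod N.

Mod 7: 450 ≡ 2; by Fermat, exponent reduces to 80 mod 6 = 2; 2^2 ≡ 4 (mod 7).
Mod 71: 450 ≡ 24; by Fermat, exponent reduces to 80 mod 70 = 10; 24^10 ≡ 37 (mod 71).
Combine by CRT: x ≡ 4 (mod 7), x ≡ 37 (mod 71) ⇒ x ≡ 179 (mod 497).

179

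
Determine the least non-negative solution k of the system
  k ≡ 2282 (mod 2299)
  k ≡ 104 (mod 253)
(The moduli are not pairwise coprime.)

gcd(2299, 253) = 11 and 11 | (104 − 2282), so the pair is consistent; merging gives k ≡ 39066 (mod 52877), where 52877 = lcm(2299, 253).
The solution is unique modulo lcm(2299, 253) = 52877.

39066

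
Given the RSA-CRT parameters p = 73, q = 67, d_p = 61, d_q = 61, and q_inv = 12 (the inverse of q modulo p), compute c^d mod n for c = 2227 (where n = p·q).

m₁ = c^(d_p) mod p: c ≡ 37 (mod 73), and 37^61 mod 73 = 4.
m₂ = c^(d_q) mod q: c ≡ 16 (mod 67), and 16^61 mod 67 = 49.
h = q_inv·(m₁ − m₂) mod p = 12·(4 − 49) mod 73 = 44.
m = m₂ + h·q = 49 + 44·67 = 2997.

2997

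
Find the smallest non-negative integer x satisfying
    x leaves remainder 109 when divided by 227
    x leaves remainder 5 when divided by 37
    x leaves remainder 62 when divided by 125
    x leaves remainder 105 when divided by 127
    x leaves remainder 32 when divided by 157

14272503437

The moduli are pairwise coprime; N = 227·37·125·127·157 = 20933457625.
N/227 = 92217875; 92217875 ≡ 33 (mod 227); 33·172 ≡ 1, so inverse 172.
N/37 = 565769125; 565769125 ≡ 16 (mod 37); 16·7 ≡ 1, so inverse 7.
N/125 = 167467661; 167467661 ≡ 36 (mod 125); 36·66 ≡ 1, so inverse 66.
N/127 = 164830375; 164830375 ≡ 123 (mod 127); 123·95 ≡ 1, so inverse 95.
N/157 = 133334125; 133334125 ≡ 148 (mod 157); 148·122 ≡ 1, so inverse 122.
x ≡ 109·92217875·172 + 5·565769125·7 + 62·167467661·66 + 105·164830375·95 + 32·133334125·122 = 4598699723312.
4598699723312 mod 20933457625 = 14272503437.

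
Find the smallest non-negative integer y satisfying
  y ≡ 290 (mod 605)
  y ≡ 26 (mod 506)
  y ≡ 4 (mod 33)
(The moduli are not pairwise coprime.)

17230

gcd(605, 506) = 11 and 11 | (26 − 290), so the pair is consistent; merging gives y ≡ 17230 (mod 27830), where 27830 = lcm(605, 506).
gcd(27830, 33) = 11 and 11 | (4 − 17230), so the pair is consistent; merging gives y ≡ 17230 (mod 83490), where 83490 = lcm(27830, 33).
The solution is unique modulo lcm(605, 506, 33) = 83490.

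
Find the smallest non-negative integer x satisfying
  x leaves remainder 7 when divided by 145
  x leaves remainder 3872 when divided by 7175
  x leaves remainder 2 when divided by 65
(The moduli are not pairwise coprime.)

68447

gcd(145, 7175) = 5 and 5 | (3872 − 7), so the pair is consistent; merging gives x ≡ 68447 (mod 208075), where 208075 = lcm(145, 7175).
gcd(208075, 65) = 5 and 5 | (2 − 68447), so the pair is consistent; merging gives x ≡ 68447 (mod 2704975), where 2704975 = lcm(208075, 65).
The solution is unique modulo lcm(145, 7175, 65) = 2704975.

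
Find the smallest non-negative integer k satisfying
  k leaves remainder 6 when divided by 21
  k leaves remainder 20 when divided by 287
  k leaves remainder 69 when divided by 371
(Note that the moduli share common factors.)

gcd(21, 287) = 7 and 7 | (20 − 6), so the pair is consistent; merging gives k ≡ 594 (mod 861), where 861 = lcm(21, 287).
gcd(861, 371) = 7 and 7 | (69 − 594), so the pair is consistent; merging gives k ≡ 29007 (mod 45633), where 45633 = lcm(861, 371).
The solution is unique modulo lcm(21, 287, 371) = 45633.

29007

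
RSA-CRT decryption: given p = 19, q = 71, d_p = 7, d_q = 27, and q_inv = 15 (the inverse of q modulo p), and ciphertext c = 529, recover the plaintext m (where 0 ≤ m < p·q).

872

m₁ = c^(d_p) mod p: c ≡ 16 (mod 19), and 16^7 mod 19 = 17.
m₂ = c^(d_q) mod q: c ≡ 32 (mod 71), and 32^27 mod 71 = 20.
h = q_inv·(m₁ − m₂) mod p = 15·(17 − 20) mod 19 = 12.
m = m₂ + h·q = 20 + 12·71 = 872.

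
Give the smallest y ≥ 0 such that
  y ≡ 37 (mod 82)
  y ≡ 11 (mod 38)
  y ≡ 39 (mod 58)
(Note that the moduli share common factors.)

20455

gcd(82, 38) = 2 and 2 | (11 − 37), so the pair is consistent; merging gives y ≡ 201 (mod 1558), where 1558 = lcm(82, 38).
gcd(1558, 58) = 2 and 2 | (39 − 201), so the pair is consistent; merging gives y ≡ 20455 (mod 45182), where 45182 = lcm(1558, 58).
The solution is unique modulo lcm(82, 38, 58) = 45182.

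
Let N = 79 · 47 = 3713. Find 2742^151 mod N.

Mod 79: 2742 ≡ 56; by Fermat, exponent reduces to 151 mod 78 = 73; 56^73 ≡ 56 (mod 79).
Mod 47: 2742 ≡ 16; by Fermat, exponent reduces to 151 mod 46 = 13; 16^13 ≡ 17 (mod 47).
Combine by CRT: x ≡ 56 (mod 79), x ≡ 17 (mod 47) ⇒ x ≡ 1004 (mod 3713).

1004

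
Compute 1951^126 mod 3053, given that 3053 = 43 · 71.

Mod 43: 1951 ≡ 16; since 42 | 126, by Fermat 16^126 ≡ 1 (mod 43).
Mod 71: 1951 ≡ 34; by Fermat, exponent reduces to 126 mod 70 = 56; 34^56 ≡ 1 (mod 71).
Combine by CRT: x ≡ 1 (mod 43), x ≡ 1 (mod 71) ⇒ x ≡ 1 (mod 3053).

1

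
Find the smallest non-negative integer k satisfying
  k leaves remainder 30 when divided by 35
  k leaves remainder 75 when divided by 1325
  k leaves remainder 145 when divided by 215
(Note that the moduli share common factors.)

gcd(35, 1325) = 5 and 5 | (75 − 30), so the pair is consistent; merging gives k ≡ 2725 (mod 9275), where 9275 = lcm(35, 1325).
gcd(9275, 215) = 5 and 5 | (145 − 2725), so the pair is consistent; merging gives k ≡ 2725 (mod 398825), where 398825 = lcm(9275, 215).
The solution is unique modulo lcm(35, 1325, 215) = 398825.

2725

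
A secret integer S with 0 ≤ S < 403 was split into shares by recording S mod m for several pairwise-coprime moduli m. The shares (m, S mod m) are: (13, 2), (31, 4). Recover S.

314

From S ≡ 2 (mod 13) write S = 2 + 13t. Substituting into S ≡ 4 (mod 31) gives 13t ≡ 2 (mod 31), and since 13⁻¹ ≡ 12 (mod 31), t ≡ 24. Hence S ≡ 2 + 13·24 = 314 (mod 403).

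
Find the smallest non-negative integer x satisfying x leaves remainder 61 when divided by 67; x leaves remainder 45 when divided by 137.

From x ≡ 61 (mod 67) write x = 61 + 67t. Substituting into x ≡ 45 (mod 137) gives 67t ≡ 121 (mod 137), and since 67⁻¹ ≡ 45 (mod 137), t ≡ 102. Hence x ≡ 61 + 67·102 = 6895 (mod 9179).

6895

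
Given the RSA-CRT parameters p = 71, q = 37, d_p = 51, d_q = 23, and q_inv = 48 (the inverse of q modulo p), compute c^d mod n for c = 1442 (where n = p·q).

m₁ = c^(d_p) mod p: c ≡ 22 (mod 71), and 22^51 mod 71 = 65.
m₂ = c^(d_q) mod q: c ≡ 36 (mod 37), and 36^23 mod 37 = 36.
h = q_inv·(m₁ − m₂) mod p = 48·(65 − 36) mod 71 = 43.
m = m₂ + h·q = 36 + 43·37 = 1627.

1627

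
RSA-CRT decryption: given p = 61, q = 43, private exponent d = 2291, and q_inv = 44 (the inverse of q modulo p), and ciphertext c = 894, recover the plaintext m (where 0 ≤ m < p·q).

822

d_p = d mod (p−1) = 2291 mod 60 = 11; d_q = d mod (q−1) = 23.
m₁ = c^(d_p) mod p: c ≡ 40 (mod 61), and 40^11 mod 61 = 29.
m₂ = c^(d_q) mod q: c ≡ 34 (mod 43), and 34^23 mod 43 = 5.
h = q_inv·(m₁ − m₂) mod p = 44·(29 − 5) mod 61 = 19.
m = m₂ + h·q = 5 + 19·43 = 822.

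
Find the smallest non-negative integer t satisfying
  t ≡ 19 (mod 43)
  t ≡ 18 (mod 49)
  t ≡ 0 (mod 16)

The moduli are pairwise coprime; N = 43·49·16 = 33712.
N/43 = 784; 784 ≡ 10 (mod 43); 10·13 ≡ 1, so inverse 13.
N/49 = 688; 688 ≡ 2 (mod 49); 2·25 ≡ 1, so inverse 25.
N/16 = 2107; 2107 ≡ 11 (mod 16); 11·3 ≡ 1, so inverse 3.
t ≡ 19·784·13 + 18·688·25 + 0·2107·3 = 503248.
503248 mod 33712 = 31280.

31280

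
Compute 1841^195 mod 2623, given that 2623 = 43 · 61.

1392

Mod 43: 1841 ≡ 35; by Fermat, exponent reduces to 195 mod 42 = 27; 35^27 ≡ 16 (mod 43).
Mod 61: 1841 ≡ 11; by Fermat, exponent reduces to 195 mod 60 = 15; 11^15 ≡ 50 (mod 61).
Combine by CRT: x ≡ 16 (mod 43), x ≡ 50 (mod 61) ⇒ x ≡ 1392 (mod 2623).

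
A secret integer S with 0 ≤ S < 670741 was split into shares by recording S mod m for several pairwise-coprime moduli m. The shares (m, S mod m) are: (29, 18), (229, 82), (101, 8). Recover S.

624794

Combine the congruences pairwise.
From S ≡ 18 (mod 29) write S = 18 + 29t. Substituting into S ≡ 82 (mod 229) gives 29t ≡ 64 (mod 229), and since 29⁻¹ ≡ 79 (mod 229), t ≡ 18. Hence S ≡ 18 + 29·18 = 540 (mod 6641).
From S ≡ 540 (mod 6641) write S = 540 + 6641t. Substituting into S ≡ 8 (mod 101) gives 6641t ≡ 74 (mod 101), and since 76⁻¹ ≡ 4 (mod 101), t ≡ 94. Hence S ≡ 540 + 6641·94 = 624794 (mod 670741).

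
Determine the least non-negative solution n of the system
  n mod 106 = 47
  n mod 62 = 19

Combine the congruences pairwise.
gcd(106, 62) = 2 and 2 | (19 − 47), so the pair is consistent; merging gives n ≡ 577 (mod 3286), where 3286 = lcm(106, 62).
The solution is unique modulo lcm(106, 62) = 3286.

577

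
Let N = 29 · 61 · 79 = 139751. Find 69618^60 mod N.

80094

Mod 29: 69618 ≡ 18; by Fermat, exponent reduces to 60 mod 28 = 4; 18^4 ≡ 25 (mod 29).
Mod 61: 69618 ≡ 17; since 60 | 60, by Fermat 17^60 ≡ 1 (mod 61).
Mod 79: 69618 ≡ 19; 19^60 ≡ 67 (mod 79).
Combine by CRT: x ≡ 25 (mod 29), x ≡ 1 (mod 61), x ≡ 67 (mod 79) ⇒ x ≡ 80094 (mod 139751).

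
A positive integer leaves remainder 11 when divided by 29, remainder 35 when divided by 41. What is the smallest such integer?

1142

From x ≡ 11 (mod 29) write x = 11 + 29t. Substituting into x ≡ 35 (mod 41) gives 29t ≡ 24 (mod 41), and since 29⁻¹ ≡ 17 (mod 41), t ≡ 39. Hence x ≡ 11 + 29·39 = 1142 (mod 1189).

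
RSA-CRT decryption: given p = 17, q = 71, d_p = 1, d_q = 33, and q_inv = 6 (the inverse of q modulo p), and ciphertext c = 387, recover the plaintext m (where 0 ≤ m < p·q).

m₁ = c^(d_p) mod p: c ≡ 13 (mod 17), and 13^1 mod 17 = 13.
m₂ = c^(d_q) mod q: c ≡ 32 (mod 71), and 32^33 mod 71 = 45.
h = q_inv·(m₁ − m₂) mod p = 6·(13 − 45) mod 17 = 12.
m = m₂ + h·q = 45 + 12·71 = 897.

897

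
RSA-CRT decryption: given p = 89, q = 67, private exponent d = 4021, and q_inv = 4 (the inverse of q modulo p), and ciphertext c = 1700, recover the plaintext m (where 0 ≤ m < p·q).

5020

d_p = d mod (p−1) = 4021 mod 88 = 61; d_q = d mod (q−1) = 61.
m₁ = c^(d_p) mod p: c ≡ 9 (mod 89), and 9^61 mod 89 = 36.
m₂ = c^(d_q) mod q: c ≡ 25 (mod 67), and 25^61 mod 67 = 62.
h = q_inv·(m₁ − m₂) mod p = 4·(36 − 62) mod 89 = 74.
m = m₂ + h·q = 62 + 74·67 = 5020.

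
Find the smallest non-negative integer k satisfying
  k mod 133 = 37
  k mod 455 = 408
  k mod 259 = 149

151923

gcd(133, 455) = 7 and 7 | (408 − 37), so the pair is consistent; merging gives k ≡ 4958 (mod 8645), where 8645 = lcm(133, 455).
gcd(8645, 259) = 7 and 7 | (149 − 4958), so the pair is consistent; merging gives k ≡ 151923 (mod 319865), where 319865 = lcm(8645, 259).
The solution is unique modulo lcm(133, 455, 259) = 319865.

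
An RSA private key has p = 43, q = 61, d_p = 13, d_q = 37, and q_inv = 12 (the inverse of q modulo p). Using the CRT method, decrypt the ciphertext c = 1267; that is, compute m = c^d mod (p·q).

535

m₁ = c^(d_p) mod p: c ≡ 20 (mod 43), and 20^13 mod 43 = 19.
m₂ = c^(d_q) mod q: c ≡ 47 (mod 61), and 47^37 mod 61 = 47.
h = q_inv·(m₁ − m₂) mod p = 12·(19 − 47) mod 43 = 8.
m = m₂ + h·q = 47 + 8·61 = 535.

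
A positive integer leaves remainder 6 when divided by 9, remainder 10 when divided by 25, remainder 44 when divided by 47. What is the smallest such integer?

The moduli are pairwise coprime; N = 9·25·47 = 10575.
N/9 = 1175; 1175 ≡ 5 (mod 9); 5·2 ≡ 1, so inverse 2.
N/25 = 423; 423 ≡ 23 (mod 25); 23·12 ≡ 1, so inverse 12.
N/47 = 225; 225 ≡ 37 (mod 47); 37·14 ≡ 1, so inverse 14.
a ≡ 6·1175·2 + 10·423·12 + 44·225·14 = 203460.
203460 mod 10575 = 2535.

2535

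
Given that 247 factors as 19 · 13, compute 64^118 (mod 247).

235

Mod 19: 64 ≡ 7; by Fermat, exponent reduces to 118 mod 18 = 10; 7^10 ≡ 7 (mod 19).
Mod 13: 64 ≡ 12; by Fermat, exponent reduces to 118 mod 12 = 10; 12^10 ≡ 1 (mod 13).
Combine by CRT: x ≡ 7 (mod 19), x ≡ 1 (mod 13) ⇒ x ≡ 235 (mod 247).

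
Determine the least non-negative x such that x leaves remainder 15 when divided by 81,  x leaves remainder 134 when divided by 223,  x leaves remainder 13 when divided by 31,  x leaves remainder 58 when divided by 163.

39470019

Combine the congruences pairwise.
From x ≡ 15 (mod 81) write x = 15 + 81t. Substituting into x ≡ 134 (mod 223) gives 81t ≡ 119 (mod 223), and since 81⁻¹ ≡ 212 (mod 223), t ≡ 29. Hence x ≡ 15 + 81·29 = 2364 (mod 18063).
From x ≡ 2364 (mod 18063) write x = 2364 + 18063t. Substituting into x ≡ 13 (mod 31) gives 18063t ≡ 5 (mod 31), and since 21⁻¹ ≡ 3 (mod 31), t ≡ 15. Hence x ≡ 2364 + 18063·15 = 273309 (mod 559953).
From x ≡ 273309 (mod 559953) write x = 273309 + 559953t. Substituting into x ≡ 58 (mod 163) gives 559953t ≡ 100 (mod 163), and since 48⁻¹ ≡ 17 (mod 163), t ≡ 70. Hence x ≡ 273309 + 559953·70 = 39470019 (mod 91272339).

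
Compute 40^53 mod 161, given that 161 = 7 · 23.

122

Mod 7: 40 ≡ 5; by Fermat, exponent reduces to 53 mod 6 = 5; 5^5 ≡ 3 (mod 7).
Mod 23: 40 ≡ 17; by Fermat, exponent reduces to 53 mod 22 = 9; 17^9 ≡ 7 (mod 23).
Combine by CRT: x ≡ 3 (mod 7), x ≡ 7 (mod 23) ⇒ x ≡ 122 (mod 161).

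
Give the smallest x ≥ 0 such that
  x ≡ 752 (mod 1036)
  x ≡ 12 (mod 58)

21472

gcd(1036, 58) = 2 and 2 | (12 − 752), so the pair is consistent; merging gives x ≡ 21472 (mod 30044), where 30044 = lcm(1036, 58).
The solution is unique modulo lcm(1036, 58) = 30044.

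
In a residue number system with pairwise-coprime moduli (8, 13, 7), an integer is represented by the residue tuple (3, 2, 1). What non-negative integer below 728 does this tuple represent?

379

From x ≡ 3 (mod 8) write x = 3 + 8t. Substituting into x ≡ 2 (mod 13) gives 8t ≡ 12 (mod 13), and since 8⁻¹ ≡ 5 (mod 13), t ≡ 8. Hence x ≡ 3 + 8·8 = 67 (mod 104).
From x ≡ 67 (mod 104) write x = 67 + 104t. Substituting into x ≡ 1 (mod 7) gives 104t ≡ 4 (mod 7), and since 6⁻¹ ≡ 6 (mod 7), t ≡ 3. Hence x ≡ 67 + 104·3 = 379 (mod 728).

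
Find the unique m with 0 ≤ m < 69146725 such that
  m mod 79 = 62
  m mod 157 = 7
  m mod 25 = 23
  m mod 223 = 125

From m ≡ 62 (mod 79) write m = 62 + 79t. Substituting into m ≡ 7 (mod 157) gives 79t ≡ 102 (mod 157), and since 79⁻¹ ≡ 2 (mod 157), t ≡ 47. Hence m ≡ 62 + 79·47 = 3775 (mod 12403).
From m ≡ 3775 (mod 12403) write m = 3775 + 12403t. Substituting into m ≡ 23 (mod 25) gives 12403t ≡ 23 (mod 25), and since 3⁻¹ ≡ 17 (mod 25), t ≡ 16. Hence m ≡ 3775 + 12403·16 = 202223 (mod 310075).
From m ≡ 202223 (mod 310075) write m = 202223 + 310075t. Substituting into m ≡ 125 (mod 223) gives 310075t ≡ 163 (mod 223), and since 105⁻¹ ≡ 17 (mod 223), t ≡ 95. Hence m ≡ 202223 + 310075·95 = 29659348 (mod 69146725).

29659348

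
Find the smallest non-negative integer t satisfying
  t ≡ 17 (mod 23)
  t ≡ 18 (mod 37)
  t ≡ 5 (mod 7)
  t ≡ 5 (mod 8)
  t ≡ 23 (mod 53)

The moduli are pairwise coprime; N = 23·37·7·8·53 = 2525768.
N/23 = 109816; 109816 ≡ 14 (mod 23); 14·5 ≡ 1, so inverse 5.
N/37 = 68264; 68264 ≡ 36 (mod 37); 36·36 ≡ 1, so inverse 36.
N/7 = 360824; 360824 ≡ 2 (mod 7); 2·4 ≡ 1, so inverse 4.
N/8 = 315721; 315721 ≡ 1 (mod 8), inverse 1.
N/53 = 47656; 47656 ≡ 9 (mod 53); 9·6 ≡ 1, so inverse 6.
t ≡ 17·109816·5 + 18·68264·36 + 5·360824·4 + 5·315721·1 + 23·47656·6 = 68941045.
68941045 mod 2525768 = 745309.

745309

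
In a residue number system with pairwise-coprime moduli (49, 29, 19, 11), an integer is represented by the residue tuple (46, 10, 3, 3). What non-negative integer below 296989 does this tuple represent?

The moduli are pairwise coprime; N = 49·29·19·11 = 296989.
N/49 = 6061; 6061 ≡ 34 (mod 49); 34·13 ≡ 1, so inverse 13.
N/29 = 10241; 10241 ≡ 4 (mod 29); 4·22 ≡ 1, so inverse 22.
N/19 = 15631; 15631 ≡ 13 (mod 19); 13·3 ≡ 1, so inverse 3.
N/11 = 26999; 26999 ≡ 5 (mod 11); 5·9 ≡ 1, so inverse 9.
x ≡ 46·6061·13 + 10·10241·22 + 3·15631·3 + 3·26999·9 = 6747150.
6747150 mod 296989 = 213392.

213392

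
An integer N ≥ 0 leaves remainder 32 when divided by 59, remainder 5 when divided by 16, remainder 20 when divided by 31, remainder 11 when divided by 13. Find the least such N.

302053

The moduli are pairwise coprime; M = 59·16·31·13 = 380432.
M/59 = 6448; 6448 ≡ 17 (mod 59); 17·7 ≡ 1, so inverse 7.
M/16 = 23777; 23777 ≡ 1 (mod 16), inverse 1.
M/31 = 12272; 12272 ≡ 27 (mod 31); 27·23 ≡ 1, so inverse 23.
M/13 = 29264; 29264 ≡ 1 (mod 13), inverse 1.
N ≡ 32·6448·7 + 5·23777·1 + 20·12272·23 + 11·29264·1 = 7530261.
7530261 mod 380432 = 302053.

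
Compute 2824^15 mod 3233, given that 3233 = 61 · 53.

2451

Mod 61: 2824 ≡ 18; 18^15 ≡ 11 (mod 61).
Mod 53: 2824 ≡ 15; 15^15 ≡ 13 (mod 53).
Combine by CRT: x ≡ 11 (mod 61), x ≡ 13 (mod 53) ⇒ x ≡ 2451 (mod 3233).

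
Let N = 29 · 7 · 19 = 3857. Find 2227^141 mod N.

Mod 29: 2227 ≡ 23; by Fermat, exponent reduces to 141 mod 28 = 1; 23^1 ≡ 23 (mod 29).
Mod 7: 2227 ≡ 1; by Fermat, exponent reduces to 141 mod 6 = 3; 1^3 ≡ 1 (mod 7).
Mod 19: 2227 ≡ 4; by Fermat, exponent reduces to 141 mod 18 = 15; 4^15 ≡ 11 (mod 19).
Combine by CRT: x ≡ 23 (mod 29), x ≡ 1 (mod 7), x ≡ 11 (mod 19) ⇒ x ≡ 2633 (mod 3857).

2633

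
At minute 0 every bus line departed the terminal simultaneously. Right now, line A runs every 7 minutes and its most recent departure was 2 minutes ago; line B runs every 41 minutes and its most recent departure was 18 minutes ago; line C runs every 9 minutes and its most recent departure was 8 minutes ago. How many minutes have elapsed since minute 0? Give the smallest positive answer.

674

From t ≡ 2 (mod 7) write t = 2 + 7s. Substituting into t ≡ 18 (mod 41) gives 7s ≡ 16 (mod 41), and since 7⁻¹ ≡ 6 (mod 41), s ≡ 14. Hence t ≡ 2 + 7·14 = 100 (mod 287).
From t ≡ 100 (mod 287) write t = 100 + 287s. Substituting into t ≡ 8 (mod 9) gives 287s ≡ 7 (mod 9), and since 8⁻¹ ≡ 8 (mod 9), s ≡ 2. Hence t ≡ 100 + 287·2 = 674 (mod 2583).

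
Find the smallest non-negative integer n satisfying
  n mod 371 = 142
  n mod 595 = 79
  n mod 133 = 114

gcd(371, 595) = 7 and 7 | (79 − 142), so the pair is consistent; merging gives n ≡ 26854 (mod 31535), where 31535 = lcm(371, 595).
gcd(31535, 133) = 7 and 7 | (114 − 26854), so the pair is consistent; merging gives n ≡ 310669 (mod 599165), where 599165 = lcm(31535, 133).
The solution is unique modulo lcm(371, 595, 133) = 599165.

310669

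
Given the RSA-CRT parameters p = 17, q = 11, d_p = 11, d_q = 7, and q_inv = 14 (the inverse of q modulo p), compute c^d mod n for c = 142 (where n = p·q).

175

m₁ = c^(d_p) mod p: c ≡ 6 (mod 17), and 6^11 mod 17 = 5.
m₂ = c^(d_q) mod q: c ≡ 10 (mod 11), and 10^7 mod 11 = 10.
h = q_inv·(m₁ − m₂) mod p = 14·(5 − 10) mod 17 = 15.
m = m₂ + h·q = 10 + 15·11 = 175.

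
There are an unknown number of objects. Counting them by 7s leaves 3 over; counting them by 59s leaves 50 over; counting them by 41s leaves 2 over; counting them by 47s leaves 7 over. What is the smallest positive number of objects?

358711

The moduli are pairwise coprime; M = 7·59·41·47 = 795851.
M/7 = 113693; 113693 ≡ 6 (mod 7); 6·6 ≡ 1, so inverse 6.
M/59 = 13489; 13489 ≡ 37 (mod 59); 37·8 ≡ 1, so inverse 8.
M/41 = 19411; 19411 ≡ 18 (mod 41); 18·16 ≡ 1, so inverse 16.
M/47 = 16933; 16933 ≡ 13 (mod 47); 13·29 ≡ 1, so inverse 29.
N ≡ 3·113693·6 + 50·13489·8 + 2·19411·16 + 7·16933·29 = 11500625.
11500625 mod 795851 = 358711.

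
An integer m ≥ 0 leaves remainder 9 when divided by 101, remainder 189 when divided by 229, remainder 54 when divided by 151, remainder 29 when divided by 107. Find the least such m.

From m ≡ 9 (mod 101) write m = 9 + 101t. Substituting into m ≡ 189 (mod 229) gives 101t ≡ 180 (mod 229), and since 101⁻¹ ≡ 195 (mod 229), t ≡ 63. Hence m ≡ 9 + 101·63 = 6372 (mod 23129).
From m ≡ 6372 (mod 23129) write m = 6372 + 23129t. Substituting into m ≡ 54 (mod 151) gives 23129t ≡ 24 (mod 151), and since 26⁻¹ ≡ 122 (mod 151), t ≡ 59. Hence m ≡ 6372 + 23129·59 = 1370983 (mod 3492479).
From m ≡ 1370983 (mod 3492479) write m = 1370983 + 3492479t. Substituting into m ≡ 29 (mod 107) gives 3492479t ≡ 37 (mod 107), and since 106⁻¹ ≡ 106 (mod 107), t ≡ 70. Hence m ≡ 1370983 + 3492479·70 = 245844513 (mod 373695253).

245844513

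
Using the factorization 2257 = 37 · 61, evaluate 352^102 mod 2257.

Mod 37: 352 ≡ 19; by Fermat, exponent reduces to 102 mod 36 = 30; 19^30 ≡ 27 (mod 37).
Mod 61: 352 ≡ 47; by Fermat, exponent reduces to 102 mod 60 = 42; 47^42 ≡ 1 (mod 61).
Combine by CRT: x ≡ 27 (mod 37), x ≡ 1 (mod 61) ⇒ x ≡ 2136 (mod 2257).

2136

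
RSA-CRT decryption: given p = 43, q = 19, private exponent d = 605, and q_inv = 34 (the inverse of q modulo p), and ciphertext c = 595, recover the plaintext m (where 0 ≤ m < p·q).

264

d_p = d mod (p−1) = 605 mod 42 = 17; d_q = d mod (q−1) = 11.
m₁ = c^(d_p) mod p: c ≡ 36 (mod 43), and 36^17 mod 43 = 6.
m₂ = c^(d_q) mod q: c ≡ 6 (mod 19), and 6^11 mod 19 = 17.
h = q_inv·(m₁ − m₂) mod p = 34·(6 − 17) mod 43 = 13.
m = m₂ + h·q = 17 + 13·19 = 264.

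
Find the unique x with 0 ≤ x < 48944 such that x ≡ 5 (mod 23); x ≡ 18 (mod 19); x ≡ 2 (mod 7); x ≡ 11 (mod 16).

16795

The moduli are pairwise coprime; N = 23·19·7·16 = 48944.
N/23 = 2128; 2128 ≡ 12 (mod 23); 12·2 ≡ 1, so inverse 2.
N/19 = 2576; 2576 ≡ 11 (mod 19); 11·7 ≡ 1, so inverse 7.
N/7 = 6992; 6992 ≡ 6 (mod 7); 6·6 ≡ 1, so inverse 6.
N/16 = 3059; 3059 ≡ 3 (mod 16); 3·11 ≡ 1, so inverse 11.
x ≡ 5·2128·2 + 18·2576·7 + 2·6992·6 + 11·3059·11 = 799899.
799899 mod 48944 = 16795.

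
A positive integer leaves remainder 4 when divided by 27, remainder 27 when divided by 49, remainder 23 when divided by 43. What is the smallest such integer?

20362

From x ≡ 4 (mod 27) write x = 4 + 27t. Substituting into x ≡ 27 (mod 49) gives 27t ≡ 23 (mod 49), and since 27⁻¹ ≡ 20 (mod 49), t ≡ 19. Hence x ≡ 4 + 27·19 = 517 (mod 1323).
From x ≡ 517 (mod 1323) write x = 517 + 1323t. Substituting into x ≡ 23 (mod 43) gives 1323t ≡ 22 (mod 43), and since 33⁻¹ ≡ 30 (mod 43), t ≡ 15. Hence x ≡ 517 + 1323·15 = 20362 (mod 56889).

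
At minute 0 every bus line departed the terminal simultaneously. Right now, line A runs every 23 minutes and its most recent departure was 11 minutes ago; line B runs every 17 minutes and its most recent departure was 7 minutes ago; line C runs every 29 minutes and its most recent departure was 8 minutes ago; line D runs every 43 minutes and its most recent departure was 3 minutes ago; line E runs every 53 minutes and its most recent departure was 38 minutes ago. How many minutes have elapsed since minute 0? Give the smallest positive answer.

8449245

Combine the congruences pairwise.
From t ≡ 11 (mod 23) write t = 11 + 23s. Substituting into t ≡ 7 (mod 17) gives 23s ≡ 13 (mod 17), and since 6⁻¹ ≡ 3 (mod 17), s ≡ 5. Hence t ≡ 11 + 23·5 = 126 (mod 391).
From t ≡ 126 (mod 391) write t = 126 + 391s. Substituting into t ≡ 8 (mod 29) gives 391s ≡ 27 (mod 29), and since 14⁻¹ ≡ 27 (mod 29), s ≡ 4. Hence t ≡ 126 + 391·4 = 1690 (mod 11339).
From t ≡ 1690 (mod 11339) write t = 1690 + 11339s. Substituting into t ≡ 3 (mod 43) gives 11339s ≡ 33 (mod 43), and since 30⁻¹ ≡ 33 (mod 43), s ≡ 14. Hence t ≡ 1690 + 11339·14 = 160436 (mod 487577).
From t ≡ 160436 (mod 487577) write t = 160436 + 487577s. Substituting into t ≡ 38 (mod 53) gives 487577s ≡ 33 (mod 53), and since 30⁻¹ ≡ 23 (mod 53), s ≡ 17. Hence t ≡ 160436 + 487577·17 = 8449245 (mod 25841581).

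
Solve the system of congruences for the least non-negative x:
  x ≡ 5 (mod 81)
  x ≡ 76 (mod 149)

Combine the congruences pairwise.
From x ≡ 5 (mod 81) write x = 5 + 81t. Substituting into x ≡ 76 (mod 149) gives 81t ≡ 71 (mod 149), and since 81⁻¹ ≡ 46 (mod 149), t ≡ 137. Hence x ≡ 5 + 81·137 = 11102 (mod 12069).

11102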